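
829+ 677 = 1506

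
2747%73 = 46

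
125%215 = 125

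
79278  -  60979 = 18299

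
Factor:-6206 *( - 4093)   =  25401158=2^1*29^1*107^1*4093^1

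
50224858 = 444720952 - 394496094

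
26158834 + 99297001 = 125455835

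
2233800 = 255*8760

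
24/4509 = 8/1503 = 0.01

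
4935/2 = 4935/2 =2467.50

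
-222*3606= - 800532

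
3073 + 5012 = 8085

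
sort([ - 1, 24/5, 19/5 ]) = [-1,19/5, 24/5]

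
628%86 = 26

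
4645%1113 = 193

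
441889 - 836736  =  -394847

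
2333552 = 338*6904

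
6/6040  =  3/3020=0.00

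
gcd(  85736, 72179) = 1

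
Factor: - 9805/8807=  - 5^1*37^1*53^1*8807^( - 1 )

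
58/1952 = 29/976 = 0.03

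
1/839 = 1/839 = 0.00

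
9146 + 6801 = 15947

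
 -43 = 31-74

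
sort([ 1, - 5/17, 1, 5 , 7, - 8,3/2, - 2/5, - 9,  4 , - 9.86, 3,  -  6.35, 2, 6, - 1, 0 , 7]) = [ - 9.86,-9 , - 8, - 6.35, - 1, - 2/5, - 5/17,0 , 1,1, 3/2,2, 3,4, 5,6,7, 7 ]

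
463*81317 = 37649771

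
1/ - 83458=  - 1+83457/83458 = - 0.00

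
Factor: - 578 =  - 2^1*17^2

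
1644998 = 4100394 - 2455396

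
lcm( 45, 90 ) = 90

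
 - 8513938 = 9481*( - 898)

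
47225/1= 47225 =47225.00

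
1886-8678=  - 6792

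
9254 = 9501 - 247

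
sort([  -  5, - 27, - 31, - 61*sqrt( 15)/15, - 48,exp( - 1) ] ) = [ - 48,-31, - 27 , - 61*sqrt( 15 ) /15, - 5, exp( - 1)]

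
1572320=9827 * 160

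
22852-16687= 6165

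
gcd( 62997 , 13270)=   1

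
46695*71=3315345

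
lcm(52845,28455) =369915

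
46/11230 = 23/5615= 0.00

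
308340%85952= 50484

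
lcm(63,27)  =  189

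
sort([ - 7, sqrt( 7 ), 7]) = [ - 7, sqrt(7), 7 ] 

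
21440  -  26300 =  - 4860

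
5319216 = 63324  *84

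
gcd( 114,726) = 6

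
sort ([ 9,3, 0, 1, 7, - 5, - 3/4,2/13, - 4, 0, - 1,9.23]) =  [ - 5, - 4, - 1, - 3/4,0, 0, 2/13,1, 3, 7, 9,9.23]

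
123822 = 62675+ 61147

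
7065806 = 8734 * 809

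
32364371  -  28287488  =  4076883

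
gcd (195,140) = 5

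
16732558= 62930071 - 46197513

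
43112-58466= - 15354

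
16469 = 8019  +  8450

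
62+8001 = 8063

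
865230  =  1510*573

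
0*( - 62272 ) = 0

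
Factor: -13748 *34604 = -475735792 = -2^4*7^1*41^1*211^1*491^1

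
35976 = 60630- 24654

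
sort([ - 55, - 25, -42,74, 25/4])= [ - 55, - 42 ,-25,25/4,74]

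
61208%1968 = 200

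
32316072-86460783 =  - 54144711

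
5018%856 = 738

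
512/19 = 26  +  18/19 = 26.95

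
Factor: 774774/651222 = 301/253 =7^1*11^( - 1)*23^ (-1)*43^1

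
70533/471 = 23511/157 =149.75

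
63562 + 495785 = 559347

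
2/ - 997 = - 1 + 995/997= -0.00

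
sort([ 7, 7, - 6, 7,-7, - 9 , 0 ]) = [ - 9,-7,  -  6,0,7, 7, 7 ] 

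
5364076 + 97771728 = 103135804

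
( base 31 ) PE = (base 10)789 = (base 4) 30111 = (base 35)mj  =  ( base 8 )1425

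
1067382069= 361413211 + 705968858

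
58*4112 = 238496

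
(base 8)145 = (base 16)65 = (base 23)49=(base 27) 3k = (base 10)101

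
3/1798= 3/1798 =0.00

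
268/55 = 268/55=4.87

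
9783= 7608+2175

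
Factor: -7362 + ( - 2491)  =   - 9853 = -  59^1* 167^1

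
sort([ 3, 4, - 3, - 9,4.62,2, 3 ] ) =[ - 9, - 3,2,3, 3,4,4.62 ] 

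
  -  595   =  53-648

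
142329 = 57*2497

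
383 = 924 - 541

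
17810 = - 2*( - 8905)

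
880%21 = 19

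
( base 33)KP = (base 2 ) 1010101101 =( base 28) OD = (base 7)1666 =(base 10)685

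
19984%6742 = 6500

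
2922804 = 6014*486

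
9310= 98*95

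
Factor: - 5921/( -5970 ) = 2^(-1)*3^( - 1)*5^( -1)*31^1  *191^1*199^( - 1)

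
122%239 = 122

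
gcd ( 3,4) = 1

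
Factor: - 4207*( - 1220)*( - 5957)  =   - 30574540780 = - 2^2*5^1 * 7^2*23^1*37^1*61^1*601^1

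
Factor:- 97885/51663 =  - 3^ ( -1)* 5^1*17^ ( - 1)*1013^( - 1)*19577^1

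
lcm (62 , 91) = 5642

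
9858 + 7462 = 17320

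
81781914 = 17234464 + 64547450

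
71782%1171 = 351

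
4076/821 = 4  +  792/821 =4.96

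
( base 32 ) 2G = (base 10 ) 80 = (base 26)32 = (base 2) 1010000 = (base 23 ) 3b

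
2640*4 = 10560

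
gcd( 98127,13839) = 3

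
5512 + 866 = 6378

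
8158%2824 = 2510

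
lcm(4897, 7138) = 421142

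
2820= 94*30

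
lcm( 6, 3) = 6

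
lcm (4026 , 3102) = 189222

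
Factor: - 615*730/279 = -2^1*3^( - 1) *5^2* 31^( - 1)*41^1 *73^1 = - 149650/93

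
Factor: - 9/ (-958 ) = 2^( -1 )*3^2 *479^ ( - 1 )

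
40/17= 2  +  6/17=2.35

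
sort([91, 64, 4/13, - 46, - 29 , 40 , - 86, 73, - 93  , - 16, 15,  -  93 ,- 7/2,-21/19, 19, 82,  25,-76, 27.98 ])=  [-93, - 93,-86,-76, - 46,- 29, - 16,-7/2, - 21/19, 4/13, 15, 19,25, 27.98, 40,  64,73, 82,91 ]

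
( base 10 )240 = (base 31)7N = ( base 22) AK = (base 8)360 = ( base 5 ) 1430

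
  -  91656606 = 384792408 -476449014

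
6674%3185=304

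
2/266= 1/133 = 0.01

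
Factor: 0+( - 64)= - 2^6 = - 64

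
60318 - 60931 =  - 613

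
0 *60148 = 0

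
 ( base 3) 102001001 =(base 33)7CS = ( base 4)1331233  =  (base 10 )8047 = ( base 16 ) 1f6f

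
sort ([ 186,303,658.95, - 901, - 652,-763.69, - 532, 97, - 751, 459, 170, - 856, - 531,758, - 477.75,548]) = [ - 901,-856, - 763.69, - 751, - 652, -532, - 531, - 477.75,97, 170,186,303, 459,548,658.95,758]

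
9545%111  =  110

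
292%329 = 292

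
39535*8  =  316280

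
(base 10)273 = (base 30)93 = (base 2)100010001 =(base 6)1133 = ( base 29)9C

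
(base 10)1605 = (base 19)489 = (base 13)966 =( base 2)11001000101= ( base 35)1au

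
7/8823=7/8823=0.00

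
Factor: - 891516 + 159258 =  - 732258 = - 2^1*3^2*17^1 * 2393^1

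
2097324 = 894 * 2346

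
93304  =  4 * 23326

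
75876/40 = 1896+9/10 = 1896.90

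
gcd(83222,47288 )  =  2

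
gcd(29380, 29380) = 29380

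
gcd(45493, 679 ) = 679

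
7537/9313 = 7537/9313= 0.81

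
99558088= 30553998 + 69004090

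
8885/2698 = 8885/2698 = 3.29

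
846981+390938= 1237919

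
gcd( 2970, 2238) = 6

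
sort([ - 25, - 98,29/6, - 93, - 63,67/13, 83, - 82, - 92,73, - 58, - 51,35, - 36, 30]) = [ - 98, - 93 ,-92, - 82, - 63, - 58, -51, - 36, - 25,29/6,67/13,  30,35,73,83 ]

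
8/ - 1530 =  - 1 + 761/765 =- 0.01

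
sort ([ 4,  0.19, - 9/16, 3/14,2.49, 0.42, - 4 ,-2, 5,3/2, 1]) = [ -4, - 2,-9/16, 0.19,3/14,0.42,1, 3/2,2.49,  4,5 ] 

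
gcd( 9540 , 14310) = 4770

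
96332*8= 770656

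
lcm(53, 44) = 2332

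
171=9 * 19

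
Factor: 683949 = 3^1*7^1*32569^1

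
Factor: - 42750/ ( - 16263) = 4750/1807 = 2^1*5^3*13^(-1 )*19^1*139^ ( - 1) 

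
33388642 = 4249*7858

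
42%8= 2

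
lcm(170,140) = 2380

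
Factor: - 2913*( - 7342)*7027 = 2^1*3^1*971^1*3671^1*7027^1 = 150288177642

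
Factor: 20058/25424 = 10029/12712 = 2^( - 3 )*3^1*7^( - 1)*227^(- 1)*3343^1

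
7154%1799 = 1757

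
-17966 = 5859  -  23825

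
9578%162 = 20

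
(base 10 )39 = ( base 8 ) 47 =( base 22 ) 1h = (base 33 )16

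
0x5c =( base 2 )1011100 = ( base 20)4c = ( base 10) 92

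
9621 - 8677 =944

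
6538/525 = 12 + 34/75 = 12.45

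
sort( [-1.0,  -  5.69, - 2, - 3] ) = [ - 5.69, - 3,-2, - 1.0]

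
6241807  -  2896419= 3345388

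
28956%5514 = 1386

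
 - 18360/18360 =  - 1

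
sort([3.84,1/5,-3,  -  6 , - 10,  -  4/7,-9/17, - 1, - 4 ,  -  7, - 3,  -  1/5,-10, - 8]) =[ - 10, - 10, - 8, - 7,  -  6  , - 4, - 3,  -  3, - 1 ,-4/7, - 9/17, - 1/5,  1/5,3.84]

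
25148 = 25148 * 1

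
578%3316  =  578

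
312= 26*12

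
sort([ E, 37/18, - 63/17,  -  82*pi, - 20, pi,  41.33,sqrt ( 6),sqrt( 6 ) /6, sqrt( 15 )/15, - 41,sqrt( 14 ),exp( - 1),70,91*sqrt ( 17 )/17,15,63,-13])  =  [- 82 * pi, - 41, - 20, - 13, - 63/17,sqrt( 15)/15,  exp( - 1), sqrt( 6)/6, 37/18,sqrt( 6), E,pi,sqrt( 14), 15, 91*sqrt( 17) /17,41.33,63,70 ]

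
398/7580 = 199/3790= 0.05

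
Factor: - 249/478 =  -2^(-1)*3^1*83^1*239^ ( - 1 )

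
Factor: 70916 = 2^2 * 17729^1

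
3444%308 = 56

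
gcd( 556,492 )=4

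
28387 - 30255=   -  1868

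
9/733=9/733 = 0.01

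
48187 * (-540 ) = - 26020980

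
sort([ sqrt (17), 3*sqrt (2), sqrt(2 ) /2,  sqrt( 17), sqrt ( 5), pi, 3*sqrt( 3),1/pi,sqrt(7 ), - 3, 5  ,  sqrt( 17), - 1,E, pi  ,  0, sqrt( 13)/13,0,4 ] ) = [  -  3,  -  1,  0 , 0, sqrt (13) /13 , 1/pi, sqrt ( 2 ) /2, sqrt ( 5),sqrt(7),  E, pi,  pi, 4,sqrt(17),sqrt(17),  sqrt( 17), 3* sqrt( 2), 5,3*sqrt( 3)]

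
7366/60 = 3683/30 = 122.77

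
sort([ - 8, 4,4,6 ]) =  [ - 8,4,  4 , 6]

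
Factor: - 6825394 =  - 2^1*31^1*283^1*389^1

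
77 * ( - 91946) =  - 7079842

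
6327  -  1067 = 5260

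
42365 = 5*8473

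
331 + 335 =666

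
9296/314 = 29  +  95/157 = 29.61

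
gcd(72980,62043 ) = 1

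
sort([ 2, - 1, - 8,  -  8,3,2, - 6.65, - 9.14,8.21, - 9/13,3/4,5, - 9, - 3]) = [  -  9.14, - 9,  -  8,-8,-6.65, - 3, - 1, - 9/13,3/4,2 , 2, 3,5,8.21 ]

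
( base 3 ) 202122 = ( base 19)1a6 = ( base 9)678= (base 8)1055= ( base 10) 557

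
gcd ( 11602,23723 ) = 1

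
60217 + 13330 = 73547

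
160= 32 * 5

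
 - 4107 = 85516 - 89623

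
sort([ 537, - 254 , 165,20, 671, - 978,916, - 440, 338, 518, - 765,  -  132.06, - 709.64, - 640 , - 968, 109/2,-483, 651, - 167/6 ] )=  [-978,-968 , - 765,  -  709.64,-640, - 483,-440, - 254, - 132.06, - 167/6,20,109/2,165 , 338, 518,537, 651 , 671, 916 ] 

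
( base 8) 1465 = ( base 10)821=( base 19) 254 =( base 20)211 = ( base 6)3445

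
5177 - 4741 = 436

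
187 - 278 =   -  91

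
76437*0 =0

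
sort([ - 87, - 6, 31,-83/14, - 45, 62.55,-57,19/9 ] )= [ - 87, - 57, - 45, - 6, - 83/14,19/9, 31,62.55 ] 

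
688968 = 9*76552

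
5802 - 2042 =3760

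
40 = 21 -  - 19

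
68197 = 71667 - 3470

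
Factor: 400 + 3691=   4091^1 = 4091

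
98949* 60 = 5936940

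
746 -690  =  56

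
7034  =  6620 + 414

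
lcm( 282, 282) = 282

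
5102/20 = 255 + 1/10 = 255.10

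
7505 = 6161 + 1344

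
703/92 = 703/92 = 7.64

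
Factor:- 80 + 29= -51= - 3^1 * 17^1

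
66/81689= 66/81689 = 0.00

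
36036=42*858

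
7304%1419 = 209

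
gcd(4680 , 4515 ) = 15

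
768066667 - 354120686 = 413945981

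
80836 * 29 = 2344244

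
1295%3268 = 1295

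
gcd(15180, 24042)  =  6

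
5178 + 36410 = 41588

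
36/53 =36/53=0.68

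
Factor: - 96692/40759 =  -2^2*23^1 * 1051^1*40759^( - 1 )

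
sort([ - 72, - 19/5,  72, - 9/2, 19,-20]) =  [ - 72, - 20, - 9/2,  -  19/5, 19, 72]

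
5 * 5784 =28920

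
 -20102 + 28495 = 8393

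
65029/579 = 112 + 181/579 = 112.31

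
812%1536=812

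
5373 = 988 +4385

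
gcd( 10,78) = 2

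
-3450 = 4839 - 8289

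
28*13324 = 373072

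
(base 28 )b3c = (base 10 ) 8720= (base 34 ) 7IG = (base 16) 2210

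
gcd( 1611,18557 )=1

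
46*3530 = 162380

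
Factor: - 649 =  - 11^1*59^1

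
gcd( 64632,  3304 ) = 8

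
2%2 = 0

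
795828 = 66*12058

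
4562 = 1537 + 3025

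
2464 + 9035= 11499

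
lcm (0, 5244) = 0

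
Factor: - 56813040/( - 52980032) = 3550815/3311252 = 2^( - 2)*3^2*5^1*7^( - 1 ) * 19^1 * 4153^1*118259^(  -  1)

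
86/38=43/19 = 2.26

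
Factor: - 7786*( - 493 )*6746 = 25894507508=2^2 * 17^2 * 29^1*229^1 * 3373^1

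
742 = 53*14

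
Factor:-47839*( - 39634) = 1896050926 = 2^1 * 7^1 * 11^1 * 19^1*149^1*4349^1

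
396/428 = 99/107   =  0.93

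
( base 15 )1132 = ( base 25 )5km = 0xE3F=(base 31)3OK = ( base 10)3647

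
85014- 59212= 25802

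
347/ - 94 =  - 347/94=-3.69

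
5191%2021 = 1149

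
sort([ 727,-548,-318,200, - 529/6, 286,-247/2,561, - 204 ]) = [-548, - 318,-204, - 247/2, - 529/6 , 200,  286,  561,727]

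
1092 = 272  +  820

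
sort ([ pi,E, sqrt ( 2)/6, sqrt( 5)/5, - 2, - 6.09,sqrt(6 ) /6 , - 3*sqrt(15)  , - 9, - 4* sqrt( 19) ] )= [ - 4*sqrt(19), - 3*sqrt ( 15)  , -9,- 6.09,-2,sqrt(2)/6,sqrt(6 ) /6,sqrt(5)/5,E,  pi ] 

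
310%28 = 2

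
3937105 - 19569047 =-15631942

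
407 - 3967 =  - 3560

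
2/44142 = 1/22071 = 0.00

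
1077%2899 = 1077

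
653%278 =97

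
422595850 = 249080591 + 173515259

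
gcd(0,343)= 343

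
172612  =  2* 86306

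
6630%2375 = 1880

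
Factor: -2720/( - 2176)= 5/4 = 2^( - 2)*5^1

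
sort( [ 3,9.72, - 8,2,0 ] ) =[  -  8,0,2 , 3, 9.72 ] 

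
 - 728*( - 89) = 64792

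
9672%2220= 792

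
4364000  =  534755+3829245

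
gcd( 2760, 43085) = 5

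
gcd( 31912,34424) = 8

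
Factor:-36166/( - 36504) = 107/108 = 2^(-2)*3^( - 3)*107^1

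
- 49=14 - 63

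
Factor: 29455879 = 29455879^1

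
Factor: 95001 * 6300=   2^2*3^3 * 5^2 * 7^1*31667^1=598506300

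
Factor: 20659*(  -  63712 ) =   -  1316226208 =- 2^5*11^1*73^1*181^1*283^1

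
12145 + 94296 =106441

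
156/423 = 52/141 = 0.37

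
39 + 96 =135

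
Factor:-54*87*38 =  - 178524 =-2^2*3^4*19^1*29^1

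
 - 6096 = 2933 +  - 9029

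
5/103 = 5/103=0.05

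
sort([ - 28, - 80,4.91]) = [ - 80, - 28,4.91]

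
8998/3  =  2999  +  1/3   =  2999.33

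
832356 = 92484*9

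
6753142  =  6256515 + 496627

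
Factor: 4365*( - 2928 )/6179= - 2^4 * 3^3 * 5^1*37^( - 1)*61^1*97^1*167^( - 1 )= - 12780720/6179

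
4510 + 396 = 4906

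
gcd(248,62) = 62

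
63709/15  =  4247 + 4/15=4247.27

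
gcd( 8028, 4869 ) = 9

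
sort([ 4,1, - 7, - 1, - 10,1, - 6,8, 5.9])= [ - 10, -7, - 6, - 1, 1,  1, 4,5.9,8 ]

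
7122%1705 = 302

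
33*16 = 528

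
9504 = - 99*( - 96 ) 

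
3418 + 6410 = 9828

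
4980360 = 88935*56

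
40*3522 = 140880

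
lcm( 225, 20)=900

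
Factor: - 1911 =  - 3^1*7^2*13^1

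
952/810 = 476/405  =  1.18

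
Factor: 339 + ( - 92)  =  247 = 13^1 * 19^1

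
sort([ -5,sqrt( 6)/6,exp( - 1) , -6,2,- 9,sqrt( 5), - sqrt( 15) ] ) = [ - 9, - 6, - 5, - sqrt(15),  exp( - 1), sqrt( 6)/6,  2,sqrt(5) ] 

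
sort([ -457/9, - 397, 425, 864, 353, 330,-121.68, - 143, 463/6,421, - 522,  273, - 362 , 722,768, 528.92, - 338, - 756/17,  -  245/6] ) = [- 522, -397, - 362, - 338, - 143, - 121.68,-457/9,-756/17, - 245/6, 463/6,273,330, 353,421, 425, 528.92,722, 768,864 ] 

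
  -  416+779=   363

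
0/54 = 0=0.00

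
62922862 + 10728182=73651044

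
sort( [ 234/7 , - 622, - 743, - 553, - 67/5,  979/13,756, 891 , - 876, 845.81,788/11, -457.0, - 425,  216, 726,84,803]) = [ - 876 , - 743, - 622, - 553, - 457.0, - 425 , - 67/5, 234/7,788/11, 979/13,84, 216, 726,756 , 803,845.81, 891] 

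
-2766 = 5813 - 8579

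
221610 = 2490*89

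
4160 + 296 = 4456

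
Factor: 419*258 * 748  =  80860296 =2^3*3^1*11^1 * 17^1*43^1 *419^1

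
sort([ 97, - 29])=[ - 29 , 97 ]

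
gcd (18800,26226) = 94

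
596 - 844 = - 248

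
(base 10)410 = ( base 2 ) 110011010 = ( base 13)257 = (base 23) hj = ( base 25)ga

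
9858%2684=1806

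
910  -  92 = 818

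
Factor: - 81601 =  - 13^1*6277^1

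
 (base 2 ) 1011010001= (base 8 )1321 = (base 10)721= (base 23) 188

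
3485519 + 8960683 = 12446202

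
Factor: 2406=2^1*3^1 * 401^1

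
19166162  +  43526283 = 62692445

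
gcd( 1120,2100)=140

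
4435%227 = 122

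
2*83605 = 167210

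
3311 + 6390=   9701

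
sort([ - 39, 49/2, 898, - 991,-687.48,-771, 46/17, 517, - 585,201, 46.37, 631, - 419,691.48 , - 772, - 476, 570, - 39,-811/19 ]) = [-991, - 772, - 771, - 687.48, - 585, - 476, - 419, - 811/19, - 39, - 39, 46/17,49/2,46.37,201, 517,570, 631,691.48,  898]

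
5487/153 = 35 + 44/51  =  35.86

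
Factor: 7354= 2^1*3677^1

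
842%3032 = 842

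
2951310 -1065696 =1885614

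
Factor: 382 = 2^1*191^1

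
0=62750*0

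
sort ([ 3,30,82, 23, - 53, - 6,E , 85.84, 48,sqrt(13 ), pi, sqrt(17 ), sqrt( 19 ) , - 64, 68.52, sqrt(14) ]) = [- 64, - 53 , - 6, E, 3, pi,sqrt(13), sqrt(14), sqrt (17 ),sqrt( 19), 23, 30,48, 68.52,  82,85.84]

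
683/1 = 683 = 683.00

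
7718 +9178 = 16896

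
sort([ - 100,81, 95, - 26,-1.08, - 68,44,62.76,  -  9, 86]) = [  -  100,-68, - 26,-9, - 1.08, 44,  62.76 , 81,  86, 95] 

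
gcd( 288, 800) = 32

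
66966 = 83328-16362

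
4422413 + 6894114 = 11316527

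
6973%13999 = 6973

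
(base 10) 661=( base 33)k1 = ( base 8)1225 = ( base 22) 181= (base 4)22111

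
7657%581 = 104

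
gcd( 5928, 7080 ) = 24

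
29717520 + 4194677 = 33912197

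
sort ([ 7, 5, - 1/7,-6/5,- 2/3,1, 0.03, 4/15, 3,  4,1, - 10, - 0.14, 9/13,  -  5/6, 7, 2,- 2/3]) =[ -10,-6/5,-5/6, - 2/3, - 2/3,-1/7,  -  0.14, 0.03,  4/15, 9/13,1, 1, 2,3, 4, 5, 7, 7]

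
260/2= 130 = 130.00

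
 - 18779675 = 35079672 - 53859347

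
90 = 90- 0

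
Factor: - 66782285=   -  5^1 * 13356457^1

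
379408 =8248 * 46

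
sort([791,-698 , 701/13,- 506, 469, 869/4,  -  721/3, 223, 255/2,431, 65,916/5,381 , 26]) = [-698,  -  506, - 721/3, 26,  701/13,65,255/2 , 916/5,869/4, 223, 381, 431,469,  791 ]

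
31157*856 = 26670392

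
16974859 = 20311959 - 3337100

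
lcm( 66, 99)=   198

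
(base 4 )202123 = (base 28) 2mj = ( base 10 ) 2203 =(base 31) 292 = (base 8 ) 4233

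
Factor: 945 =3^3*5^1*7^1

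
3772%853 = 360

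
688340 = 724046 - 35706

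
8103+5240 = 13343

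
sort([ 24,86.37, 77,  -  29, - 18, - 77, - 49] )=[ - 77 ,-49, - 29, - 18,24,77, 86.37] 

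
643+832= 1475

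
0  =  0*30109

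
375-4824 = - 4449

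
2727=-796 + 3523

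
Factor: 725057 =725057^1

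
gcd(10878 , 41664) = 42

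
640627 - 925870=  - 285243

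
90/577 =90/577 = 0.16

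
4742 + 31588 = 36330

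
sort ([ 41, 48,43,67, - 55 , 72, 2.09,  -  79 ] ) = [ - 79, - 55 , 2.09,41,43, 48,67 , 72] 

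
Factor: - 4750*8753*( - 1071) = 44528699250  =  2^1*3^2 * 5^3 *7^1* 17^1*19^1*8753^1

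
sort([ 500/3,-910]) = [ - 910, 500/3]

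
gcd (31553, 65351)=1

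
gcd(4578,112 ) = 14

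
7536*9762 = 73566432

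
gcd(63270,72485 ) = 95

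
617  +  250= 867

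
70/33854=35/16927 = 0.00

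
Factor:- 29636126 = -2^1*13^1*1139851^1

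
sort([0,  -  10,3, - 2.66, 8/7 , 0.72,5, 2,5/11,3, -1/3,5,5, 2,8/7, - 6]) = [ - 10, - 6,-2.66,-1/3, 0, 5/11 , 0.72,8/7, 8/7,2,2, 3,  3, 5,5 , 5 ] 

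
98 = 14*7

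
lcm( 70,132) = 4620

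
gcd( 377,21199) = 29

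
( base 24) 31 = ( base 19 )3G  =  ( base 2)1001001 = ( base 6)201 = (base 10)73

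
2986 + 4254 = 7240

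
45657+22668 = 68325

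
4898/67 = 73 + 7/67 = 73.10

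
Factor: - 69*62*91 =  - 389298  =  - 2^1*3^1*7^1* 13^1*23^1*31^1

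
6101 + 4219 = 10320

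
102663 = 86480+16183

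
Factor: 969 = 3^1 * 17^1*19^1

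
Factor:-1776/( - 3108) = 4/7 = 2^2 * 7^( - 1 )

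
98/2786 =7/199 = 0.04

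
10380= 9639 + 741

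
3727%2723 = 1004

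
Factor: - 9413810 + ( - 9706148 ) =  - 2^1*11^1 * 13^1*66853^1 = -19119958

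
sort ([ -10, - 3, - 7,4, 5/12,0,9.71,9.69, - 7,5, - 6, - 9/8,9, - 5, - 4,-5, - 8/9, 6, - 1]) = [-10,-7, - 7,-6, - 5, - 5 , - 4, - 3, - 9/8,-1,  -  8/9,0,5/12,4, 5,6,9,9.69, 9.71 ] 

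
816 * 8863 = 7232208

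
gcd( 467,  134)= 1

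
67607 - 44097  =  23510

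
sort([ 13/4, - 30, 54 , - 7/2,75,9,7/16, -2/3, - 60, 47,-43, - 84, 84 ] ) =[ - 84, - 60, - 43, - 30, - 7/2, - 2/3,7/16,13/4, 9,47, 54,75,84]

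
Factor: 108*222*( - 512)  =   - 12275712 =- 2^12*3^4*37^1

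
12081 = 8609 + 3472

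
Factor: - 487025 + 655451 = 168426 = 2^1*3^3 * 3119^1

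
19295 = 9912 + 9383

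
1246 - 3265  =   - 2019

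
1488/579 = 2 + 110/193 = 2.57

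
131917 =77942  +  53975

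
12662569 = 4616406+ 8046163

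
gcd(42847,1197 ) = 7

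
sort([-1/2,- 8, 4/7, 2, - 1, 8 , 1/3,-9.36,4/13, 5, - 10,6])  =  [  -  10,  -  9.36, - 8,-1,-1/2,  4/13, 1/3 , 4/7,2,5,6,8] 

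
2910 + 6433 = 9343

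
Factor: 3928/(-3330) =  - 1964/1665 = - 2^2*3^( - 2) * 5^( - 1)*37^( - 1 )*491^1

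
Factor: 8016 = 2^4*3^1*167^1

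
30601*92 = 2815292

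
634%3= 1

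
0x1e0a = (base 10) 7690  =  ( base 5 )221230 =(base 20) j4a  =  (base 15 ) 242a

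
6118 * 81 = 495558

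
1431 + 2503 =3934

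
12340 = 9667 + 2673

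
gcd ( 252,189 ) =63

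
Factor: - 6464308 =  - 2^2 * 1616077^1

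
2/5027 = 2/5027 = 0.00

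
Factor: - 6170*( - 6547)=2^1 * 5^1*617^1*6547^1 = 40394990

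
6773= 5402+1371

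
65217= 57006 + 8211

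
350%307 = 43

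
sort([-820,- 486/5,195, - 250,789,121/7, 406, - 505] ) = [ - 820, - 505,- 250, - 486/5,121/7,195, 406, 789]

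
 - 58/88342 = - 1 + 44142/44171 = -  0.00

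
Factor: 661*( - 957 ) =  - 3^1*11^1*29^1*661^1  =  - 632577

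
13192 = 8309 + 4883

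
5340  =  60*89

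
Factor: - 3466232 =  - 2^3*7^1 * 11^1*17^1*331^1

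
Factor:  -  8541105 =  - 3^1*5^1 * 113^1 * 5039^1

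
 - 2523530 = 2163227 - 4686757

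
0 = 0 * 656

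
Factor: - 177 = -3^1*59^1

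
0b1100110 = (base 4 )1212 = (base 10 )102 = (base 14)74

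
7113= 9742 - 2629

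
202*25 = 5050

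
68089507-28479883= 39609624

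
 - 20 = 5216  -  5236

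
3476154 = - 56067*( - 62 )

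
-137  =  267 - 404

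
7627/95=80 + 27/95 = 80.28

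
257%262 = 257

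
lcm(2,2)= 2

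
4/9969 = 4/9969  =  0.00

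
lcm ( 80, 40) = 80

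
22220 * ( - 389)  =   - 8643580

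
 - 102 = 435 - 537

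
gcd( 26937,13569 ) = 3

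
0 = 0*956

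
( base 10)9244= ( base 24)G14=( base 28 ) BM4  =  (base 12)5424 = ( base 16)241C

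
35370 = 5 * 7074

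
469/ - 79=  - 469/79 = - 5.94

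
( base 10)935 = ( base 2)1110100111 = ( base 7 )2504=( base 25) 1ca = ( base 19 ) 2B4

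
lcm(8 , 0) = 0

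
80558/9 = 8950 +8/9 = 8950.89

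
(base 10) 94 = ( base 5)334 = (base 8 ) 136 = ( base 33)2S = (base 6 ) 234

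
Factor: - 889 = - 7^1 *127^1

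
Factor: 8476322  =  2^1 * 73^1*58057^1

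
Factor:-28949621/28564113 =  - 3^(-1)*31^(-1) * 43^1 * 101^(-1)*3041^ (-1 ) * 673247^1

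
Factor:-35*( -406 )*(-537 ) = -2^1 * 3^1*5^1*7^2*29^1*179^1=-  7630770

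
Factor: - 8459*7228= - 2^2*11^1*13^1*139^1*769^1 = - 61141652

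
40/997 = 40/997=   0.04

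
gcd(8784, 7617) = 3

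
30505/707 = 43 + 104/707 = 43.15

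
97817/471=207+320/471  =  207.68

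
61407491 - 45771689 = 15635802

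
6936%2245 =201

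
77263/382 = 77263/382 = 202.26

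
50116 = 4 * 12529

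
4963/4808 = 4963/4808 = 1.03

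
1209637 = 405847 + 803790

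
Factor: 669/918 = 223/306 =2^( - 1)*3^( - 2)*17^( - 1 )*223^1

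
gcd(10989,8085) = 33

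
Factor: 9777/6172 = 2^( - 2)*3^1*1543^(  -  1) * 3259^1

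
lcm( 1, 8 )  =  8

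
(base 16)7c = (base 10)124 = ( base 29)48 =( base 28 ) 4C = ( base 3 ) 11121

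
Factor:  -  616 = - 2^3 *7^1*11^1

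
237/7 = 33+6/7=33.86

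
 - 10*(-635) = 6350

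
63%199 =63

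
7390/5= 1478 = 1478.00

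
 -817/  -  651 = 817/651 = 1.25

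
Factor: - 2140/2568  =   - 5/6=- 2^ (  -  1)*3^( - 1 )*5^1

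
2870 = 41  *70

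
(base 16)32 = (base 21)28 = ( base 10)50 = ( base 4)302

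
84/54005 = 12/7715 = 0.00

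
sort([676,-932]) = [ - 932, 676 ] 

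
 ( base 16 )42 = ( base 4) 1002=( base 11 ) 60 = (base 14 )4a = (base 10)66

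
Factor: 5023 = 5023^1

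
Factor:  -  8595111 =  - 3^1*7^1*409291^1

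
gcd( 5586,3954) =6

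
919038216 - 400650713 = 518387503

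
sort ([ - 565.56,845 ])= [  -  565.56,845]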